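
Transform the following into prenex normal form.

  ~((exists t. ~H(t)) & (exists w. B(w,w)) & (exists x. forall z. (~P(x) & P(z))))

Push ¬ through the quantifiers and connectives to reach negation normal form:
  (forall t. H(t)) | (forall w. ~B(w,w)) | (forall x. exists z. (P(x) | ~P(z)))
Finally move all quantifiers to the prefix:
  forall t. forall w. forall x. exists z. (H(t) | ~B(w,w) | P(x) | ~P(z))

forall t. forall w. forall x. exists z. (H(t) | ~B(w,w) | P(x) | ~P(z))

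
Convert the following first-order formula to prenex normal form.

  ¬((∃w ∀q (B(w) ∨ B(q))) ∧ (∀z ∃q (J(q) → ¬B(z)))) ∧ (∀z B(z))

∀w ∃q ∃z ∀w1 ∀c ((¬B(w) ∧ ¬B(q) ∨ J(w1) ∧ B(z)) ∧ B(c))

Rewrite implications/biconditionals: A → B as ¬A ∨ B.
  ¬((∃w ∀q (B(w) ∨ B(q))) ∧ (∀z ∃q (¬J(q) ∨ ¬B(z)))) ∧ (∀z B(z))
Move each ¬ inward, flipping quantifiers it crosses:
  ((∀w ∃q (¬B(w) ∧ ¬B(q))) ∨ (∃z ∀q (J(q) ∧ B(z)))) ∧ (∀z B(z))
Give each quantifier a distinct variable: q↦w1, z↦c.
  ((∀w ∃q (¬B(w) ∧ ¬B(q))) ∨ (∃z ∀w1 (J(w1) ∧ B(z)))) ∧ (∀c B(c))
Extract every quantifier outward, since the variables are now distinct and don't occur free across branches:
  ∀w ∃q ∃z ∀w1 ∀c ((¬B(w) ∧ ¬B(q) ∨ J(w1) ∧ B(z)) ∧ B(c))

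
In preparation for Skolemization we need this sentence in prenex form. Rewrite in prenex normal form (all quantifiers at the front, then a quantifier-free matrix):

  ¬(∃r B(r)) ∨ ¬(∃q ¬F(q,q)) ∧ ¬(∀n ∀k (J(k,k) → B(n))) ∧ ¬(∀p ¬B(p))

First replace A → B with ¬A ∨ B.
  ¬(∃r B(r)) ∨ ¬(∃q ¬F(q,q)) ∧ ¬(∀n ∀k (¬J(k,k) ∨ B(n))) ∧ ¬(∀p ¬B(p))
Push ¬ through the quantifiers and connectives to reach negation normal form:
  (∀r ¬B(r)) ∨ (∀q F(q,q)) ∧ (∃n ∃k (J(k,k) ∧ ¬B(n))) ∧ (∃p B(p))
All bound variables are already distinct, so no renaming is needed.
Pull the quantifiers to the front (each side's bound variable is not free in the other side):
  ∀r ∀q ∃n ∃k ∃p (¬B(r) ∨ F(q,q) ∧ J(k,k) ∧ ¬B(n) ∧ B(p))

∀r ∀q ∃n ∃k ∃p (¬B(r) ∨ F(q,q) ∧ J(k,k) ∧ ¬B(n) ∧ B(p))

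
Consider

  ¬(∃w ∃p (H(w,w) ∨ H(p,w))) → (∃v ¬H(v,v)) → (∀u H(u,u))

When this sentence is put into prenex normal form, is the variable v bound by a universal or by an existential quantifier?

universal

Rewrite implications/biconditionals: A → B as ¬A ∨ B.
  ¬¬(∃w ∃p (H(w,w) ∨ H(p,w))) ∨ ¬(∃v ¬H(v,v)) ∨ (∀u H(u,u))
Push ¬ through the quantifiers and connectives to reach negation normal form:
  (∃w ∃p (H(w,w) ∨ H(p,w))) ∨ (∀v H(v,v)) ∨ (∀u H(u,u))
Extract every quantifier outward, since the variables are now distinct and don't occur free across branches:
  ∃w ∃p ∀v ∀u (H(w,w) ∨ H(p,w) ∨ H(v,v) ∨ H(u,u))
The quantifier ∃v sits under an odd number of negations (counting the antecedent side of each →), so it flips to ∀v.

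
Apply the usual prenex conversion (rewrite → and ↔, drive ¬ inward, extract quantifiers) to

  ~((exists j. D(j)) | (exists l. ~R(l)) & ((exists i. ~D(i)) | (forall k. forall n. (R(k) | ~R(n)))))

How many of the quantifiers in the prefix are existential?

Push ¬ through the quantifiers and connectives to reach negation normal form:
  (forall j. ~D(j)) & ((forall l. R(l)) | (forall i. D(i)) & (exists k. exists n. (~R(k) & R(n))))
All bound variables are already distinct, so no renaming is needed.
Extract every quantifier outward, since the variables are now distinct and don't occur free across branches:
  forall j. forall l. forall i. exists k. exists n. (~D(j) & (R(l) | D(i) & ~R(k) & R(n)))
The prefix is forall j forall l forall i exists k exists n: 3 universal, 2 existential.

2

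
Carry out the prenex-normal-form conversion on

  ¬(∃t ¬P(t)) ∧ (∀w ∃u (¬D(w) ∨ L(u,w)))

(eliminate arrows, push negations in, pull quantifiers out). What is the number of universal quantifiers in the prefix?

2

Move each ¬ inward, flipping quantifiers it crosses:
  (∀t P(t)) ∧ (∀w ∃u (¬D(w) ∨ L(u,w)))
All bound variables are already distinct, so no renaming is needed.
Finally move all quantifiers to the prefix:
  ∀t ∀w ∃u (P(t) ∧ (¬D(w) ∨ L(u,w)))
The prefix is ∀t ∀w ∃u: 2 universal, 1 existential.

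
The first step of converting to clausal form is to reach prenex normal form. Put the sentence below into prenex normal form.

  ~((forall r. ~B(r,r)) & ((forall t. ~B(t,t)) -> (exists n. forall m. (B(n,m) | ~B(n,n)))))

Eliminate → and ↔ using ¬ and ∨.
  ~((forall r. ~B(r,r)) & (~(forall t. ~B(t,t)) | (exists n. forall m. (B(n,m) | ~B(n,n)))))
Push ¬ through the quantifiers and connectives to reach negation normal form:
  (exists r. B(r,r)) | (forall t. ~B(t,t)) & (forall n. exists m. (~B(n,m) & B(n,n)))
Extract every quantifier outward, since the variables are now distinct and don't occur free across branches:
  exists r. forall t. forall n. exists m. (B(r,r) | ~B(t,t) & ~B(n,m) & B(n,n))

exists r. forall t. forall n. exists m. (B(r,r) | ~B(t,t) & ~B(n,m) & B(n,n))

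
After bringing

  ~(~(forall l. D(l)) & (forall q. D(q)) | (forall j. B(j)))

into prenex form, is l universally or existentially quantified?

universal

Drive negations inward (¬∀x A ≡ ∃x ¬A, ¬∃x A ≡ ∀x ¬A, De Morgan for ∧/∨):
  ((forall l. D(l)) | (exists q. ~D(q))) & (exists j. ~B(j))
All bound variables are already distinct, so no renaming is needed.
Pull the quantifiers to the front (each side's bound variable is not free in the other side):
  forall l. exists q. exists j. ((D(l) | ~D(q)) & ~B(j))
The quantifier forall l sits under an even number of negations, so it remains universal.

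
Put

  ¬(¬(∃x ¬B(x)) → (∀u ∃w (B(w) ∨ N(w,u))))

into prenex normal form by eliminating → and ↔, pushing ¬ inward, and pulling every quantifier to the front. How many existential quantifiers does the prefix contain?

1

Eliminate → and ↔ using ¬ and ∨.
  ¬(¬¬(∃x ¬B(x)) ∨ (∀u ∃w (B(w) ∨ N(w,u))))
Push ¬ through the quantifiers and connectives to reach negation normal form:
  (∀x B(x)) ∧ (∃u ∀w (¬B(w) ∧ ¬N(w,u)))
All bound variables are already distinct, so no renaming is needed.
Finally move all quantifiers to the prefix:
  ∀x ∃u ∀w (B(x) ∧ ¬B(w) ∧ ¬N(w,u))
The prefix is ∀x ∃u ∀w: 2 universal, 1 existential.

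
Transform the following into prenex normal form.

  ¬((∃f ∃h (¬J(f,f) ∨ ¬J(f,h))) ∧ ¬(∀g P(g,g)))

∀f ∀h ∀g (J(f,f) ∧ J(f,h) ∨ P(g,g))

Push ¬ through the quantifiers and connectives to reach negation normal form:
  (∀f ∀h (J(f,f) ∧ J(f,h))) ∨ (∀g P(g,g))
All bound variables are already distinct, so no renaming is needed.
Extract every quantifier outward, since the variables are now distinct and don't occur free across branches:
  ∀f ∀h ∀g (J(f,f) ∧ J(f,h) ∨ P(g,g))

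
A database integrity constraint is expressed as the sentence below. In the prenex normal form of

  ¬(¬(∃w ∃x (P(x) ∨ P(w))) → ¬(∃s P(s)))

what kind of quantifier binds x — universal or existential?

First replace A → B with ¬A ∨ B.
  ¬(¬¬(∃w ∃x (P(x) ∨ P(w))) ∨ ¬(∃s P(s)))
Drive negations inward (¬∀x A ≡ ∃x ¬A, ¬∃x A ≡ ∀x ¬A, De Morgan for ∧/∨):
  (∀w ∀x (¬P(x) ∧ ¬P(w))) ∧ (∃s P(s))
All bound variables are already distinct, so no renaming is needed.
Finally move all quantifiers to the prefix:
  ∀w ∀x ∃s (¬P(x) ∧ ¬P(w) ∧ P(s))
The quantifier ∃x sits under an odd number of negations (counting the antecedent side of each →), so it flips to ∀x.

universal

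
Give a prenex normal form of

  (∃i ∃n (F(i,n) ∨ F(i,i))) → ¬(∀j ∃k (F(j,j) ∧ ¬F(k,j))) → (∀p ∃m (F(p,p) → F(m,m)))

First replace A → B with ¬A ∨ B.
  ¬(∃i ∃n (F(i,n) ∨ F(i,i))) ∨ ¬¬(∀j ∃k (F(j,j) ∧ ¬F(k,j))) ∨ (∀p ∃m (¬F(p,p) ∨ F(m,m)))
Drive negations inward (¬∀x A ≡ ∃x ¬A, ¬∃x A ≡ ∀x ¬A, De Morgan for ∧/∨):
  (∀i ∀n (¬F(i,n) ∧ ¬F(i,i))) ∨ (∀j ∃k (F(j,j) ∧ ¬F(k,j))) ∨ (∀p ∃m (¬F(p,p) ∨ F(m,m)))
All bound variables are already distinct, so no renaming is needed.
Finally move all quantifiers to the prefix:
  ∀i ∀n ∀j ∃k ∀p ∃m (¬F(i,n) ∧ ¬F(i,i) ∨ F(j,j) ∧ ¬F(k,j) ∨ ¬F(p,p) ∨ F(m,m))

∀i ∀n ∀j ∃k ∀p ∃m (¬F(i,n) ∧ ¬F(i,i) ∨ F(j,j) ∧ ¬F(k,j) ∨ ¬F(p,p) ∨ F(m,m))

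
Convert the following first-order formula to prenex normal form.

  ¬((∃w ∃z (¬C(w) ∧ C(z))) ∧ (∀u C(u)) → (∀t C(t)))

∃w ∃z ∀u ∃t (¬C(w) ∧ C(z) ∧ C(u) ∧ ¬C(t))

First replace A → B with ¬A ∨ B.
  ¬(¬((∃w ∃z (¬C(w) ∧ C(z))) ∧ (∀u C(u))) ∨ (∀t C(t)))
Drive negations inward (¬∀x A ≡ ∃x ¬A, ¬∃x A ≡ ∀x ¬A, De Morgan for ∧/∨):
  (∃w ∃z (¬C(w) ∧ C(z))) ∧ (∀u C(u)) ∧ (∃t ¬C(t))
All bound variables are already distinct, so no renaming is needed.
Extract every quantifier outward, since the variables are now distinct and don't occur free across branches:
  ∃w ∃z ∀u ∃t (¬C(w) ∧ C(z) ∧ C(u) ∧ ¬C(t))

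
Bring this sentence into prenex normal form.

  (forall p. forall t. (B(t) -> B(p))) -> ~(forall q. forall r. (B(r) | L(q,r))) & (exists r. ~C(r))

First replace A → B with ¬A ∨ B.
  ~(forall p. forall t. (~B(t) | B(p))) | ~(forall q. forall r. (B(r) | L(q,r))) & (exists r. ~C(r))
Drive negations inward (¬∀x A ≡ ∃x ¬A, ¬∃x A ≡ ∀x ¬A, De Morgan for ∧/∨):
  (exists p. exists t. (B(t) & ~B(p))) | (exists q. exists r. (~B(r) & ~L(q,r))) & (exists r. ~C(r))
Rename bound variables to avoid capture: r↦u1.
  (exists p. exists t. (B(t) & ~B(p))) | (exists q. exists r. (~B(r) & ~L(q,r))) & (exists u1. ~C(u1))
Pull the quantifiers to the front (each side's bound variable is not free in the other side):
  exists p. exists t. exists q. exists r. exists u1. (B(t) & ~B(p) | ~B(r) & ~L(q,r) & ~C(u1))

exists p. exists t. exists q. exists r. exists u1. (B(t) & ~B(p) | ~B(r) & ~L(q,r) & ~C(u1))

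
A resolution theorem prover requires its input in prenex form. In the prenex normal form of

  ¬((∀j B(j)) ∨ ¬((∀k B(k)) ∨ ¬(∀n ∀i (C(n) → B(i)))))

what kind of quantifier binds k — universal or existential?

First replace A → B with ¬A ∨ B.
  ¬((∀j B(j)) ∨ ¬((∀k B(k)) ∨ ¬(∀n ∀i (¬C(n) ∨ B(i)))))
Push ¬ through the quantifiers and connectives to reach negation normal form:
  (∃j ¬B(j)) ∧ ((∀k B(k)) ∨ (∃n ∃i (C(n) ∧ ¬B(i))))
Finally move all quantifiers to the prefix:
  ∃j ∀k ∃n ∃i (¬B(j) ∧ (B(k) ∨ C(n) ∧ ¬B(i)))
The quantifier ∀k sits under an even number of negations (counting the antecedent side of each →), so it remains universal.

universal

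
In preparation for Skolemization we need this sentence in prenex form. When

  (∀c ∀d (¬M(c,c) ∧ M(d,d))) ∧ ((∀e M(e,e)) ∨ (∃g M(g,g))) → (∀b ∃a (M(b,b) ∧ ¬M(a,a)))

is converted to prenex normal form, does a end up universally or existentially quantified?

First replace A → B with ¬A ∨ B.
  ¬((∀c ∀d (¬M(c,c) ∧ M(d,d))) ∧ ((∀e M(e,e)) ∨ (∃g M(g,g)))) ∨ (∀b ∃a (M(b,b) ∧ ¬M(a,a)))
Move each ¬ inward, flipping quantifiers it crosses:
  (∃c ∃d (M(c,c) ∨ ¬M(d,d))) ∨ (∃e ¬M(e,e)) ∧ (∀g ¬M(g,g)) ∨ (∀b ∃a (M(b,b) ∧ ¬M(a,a)))
Pull the quantifiers to the front (each side's bound variable is not free in the other side):
  ∃c ∃d ∃e ∀g ∀b ∃a (M(c,c) ∨ ¬M(d,d) ∨ ¬M(e,e) ∧ ¬M(g,g) ∨ M(b,b) ∧ ¬M(a,a))
The quantifier ∃a sits under an even number of negations (counting the antecedent side of each →), so it remains existential.

existential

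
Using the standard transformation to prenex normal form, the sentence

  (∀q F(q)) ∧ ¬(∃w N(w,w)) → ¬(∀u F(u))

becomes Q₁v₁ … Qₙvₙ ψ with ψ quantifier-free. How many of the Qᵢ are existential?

3

Rewrite implications/biconditionals: A → B as ¬A ∨ B.
  ¬((∀q F(q)) ∧ ¬(∃w N(w,w))) ∨ ¬(∀u F(u))
Push ¬ through the quantifiers and connectives to reach negation normal form:
  (∃q ¬F(q)) ∨ (∃w N(w,w)) ∨ (∃u ¬F(u))
Extract every quantifier outward, since the variables are now distinct and don't occur free across branches:
  ∃q ∃w ∃u (¬F(q) ∨ N(w,w) ∨ ¬F(u))
The prefix is ∃q ∃w ∃u: 0 universal, 3 existential.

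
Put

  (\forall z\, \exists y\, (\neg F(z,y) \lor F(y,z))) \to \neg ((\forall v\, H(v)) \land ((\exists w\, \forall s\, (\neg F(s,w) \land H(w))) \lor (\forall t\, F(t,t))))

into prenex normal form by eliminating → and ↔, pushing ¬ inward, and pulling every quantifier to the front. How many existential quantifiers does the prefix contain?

Rewrite implications/biconditionals: A → B as ¬A ∨ B.
  \neg (\forall z\, \exists y\, (\neg F(z,y) \lor F(y,z))) \lor \neg ((\forall v\, H(v)) \land ((\exists w\, \forall s\, (\neg F(s,w) \land H(w))) \lor (\forall t\, F(t,t))))
Drive negations inward (¬∀x A ≡ ∃x ¬A, ¬∃x A ≡ ∀x ¬A, De Morgan for ∧/∨):
  (\exists z\, \forall y\, (F(z,y) \land \neg F(y,z))) \lor (\exists v\, \neg H(v)) \lor (\forall w\, \exists s\, (F(s,w) \lor \neg H(w))) \land (\exists t\, \neg F(t,t))
Pull the quantifiers to the front (each side's bound variable is not free in the other side):
  \exists z\, \forall y\, \exists v\, \forall w\, \exists s\, \exists t\, (F(z,y) \land \neg F(y,z) \lor \neg H(v) \lor (F(s,w) \lor \neg H(w)) \land \neg F(t,t))
The prefix is \exists z \forall y \exists v \forall w \exists s \exists t: 2 universal, 4 existential.

4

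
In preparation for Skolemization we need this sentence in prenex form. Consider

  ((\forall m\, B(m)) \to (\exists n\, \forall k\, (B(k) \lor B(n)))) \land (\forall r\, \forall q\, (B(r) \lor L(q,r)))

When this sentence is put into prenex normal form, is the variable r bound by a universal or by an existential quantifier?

universal

First replace A → B with ¬A ∨ B.
  (\neg (\forall m\, B(m)) \lor (\exists n\, \forall k\, (B(k) \lor B(n)))) \land (\forall r\, \forall q\, (B(r) \lor L(q,r)))
Move each ¬ inward, flipping quantifiers it crosses:
  ((\exists m\, \neg B(m)) \lor (\exists n\, \forall k\, (B(k) \lor B(n)))) \land (\forall r\, \forall q\, (B(r) \lor L(q,r)))
Extract every quantifier outward, since the variables are now distinct and don't occur free across branches:
  \exists m\, \exists n\, \forall k\, \forall r\, \forall q\, ((\neg B(m) \lor B(k) \lor B(n)) \land (B(r) \lor L(q,r)))
The quantifier \forall r sits under an even number of negations (counting the antecedent side of each →), so it remains universal.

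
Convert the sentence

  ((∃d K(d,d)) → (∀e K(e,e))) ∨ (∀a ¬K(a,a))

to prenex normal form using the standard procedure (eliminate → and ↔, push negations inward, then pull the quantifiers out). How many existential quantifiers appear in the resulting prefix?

First replace A → B with ¬A ∨ B.
  ¬(∃d K(d,d)) ∨ (∀e K(e,e)) ∨ (∀a ¬K(a,a))
Move each ¬ inward, flipping quantifiers it crosses:
  (∀d ¬K(d,d)) ∨ (∀e K(e,e)) ∨ (∀a ¬K(a,a))
Finally move all quantifiers to the prefix:
  ∀d ∀e ∀a (¬K(d,d) ∨ K(e,e) ∨ ¬K(a,a))
The prefix is ∀d ∀e ∀a: 3 universal, 0 existential.

0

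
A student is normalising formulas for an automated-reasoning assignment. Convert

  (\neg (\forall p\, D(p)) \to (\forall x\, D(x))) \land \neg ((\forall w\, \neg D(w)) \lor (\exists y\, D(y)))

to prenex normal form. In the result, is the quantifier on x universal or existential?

Rewrite implications/biconditionals: A → B as ¬A ∨ B.
  (\neg \neg (\forall p\, D(p)) \lor (\forall x\, D(x))) \land \neg ((\forall w\, \neg D(w)) \lor (\exists y\, D(y)))
Drive negations inward (¬∀x A ≡ ∃x ¬A, ¬∃x A ≡ ∀x ¬A, De Morgan for ∧/∨):
  ((\forall p\, D(p)) \lor (\forall x\, D(x))) \land (\exists w\, D(w)) \land (\forall y\, \neg D(y))
Pull the quantifiers to the front (each side's bound variable is not free in the other side):
  \forall p\, \forall x\, \exists w\, \forall y\, ((D(p) \lor D(x)) \land D(w) \land \neg D(y))
The quantifier \forall x sits under an even number of negations (counting the antecedent side of each →), so it remains universal.

universal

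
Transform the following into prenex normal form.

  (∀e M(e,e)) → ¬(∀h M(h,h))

Eliminate → and ↔ using ¬ and ∨.
  ¬(∀e M(e,e)) ∨ ¬(∀h M(h,h))
Move each ¬ inward, flipping quantifiers it crosses:
  (∃e ¬M(e,e)) ∨ (∃h ¬M(h,h))
All bound variables are already distinct, so no renaming is needed.
Pull the quantifiers to the front (each side's bound variable is not free in the other side):
  ∃e ∃h (¬M(e,e) ∨ ¬M(h,h))

∃e ∃h (¬M(e,e) ∨ ¬M(h,h))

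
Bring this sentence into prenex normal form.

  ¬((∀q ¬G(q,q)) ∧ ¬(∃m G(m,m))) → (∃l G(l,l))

Eliminate → and ↔ using ¬ and ∨.
  ¬¬((∀q ¬G(q,q)) ∧ ¬(∃m G(m,m))) ∨ (∃l G(l,l))
Drive negations inward (¬∀x A ≡ ∃x ¬A, ¬∃x A ≡ ∀x ¬A, De Morgan for ∧/∨):
  (∀q ¬G(q,q)) ∧ (∀m ¬G(m,m)) ∨ (∃l G(l,l))
Pull the quantifiers to the front (each side's bound variable is not free in the other side):
  ∀q ∀m ∃l (¬G(q,q) ∧ ¬G(m,m) ∨ G(l,l))

∀q ∀m ∃l (¬G(q,q) ∧ ¬G(m,m) ∨ G(l,l))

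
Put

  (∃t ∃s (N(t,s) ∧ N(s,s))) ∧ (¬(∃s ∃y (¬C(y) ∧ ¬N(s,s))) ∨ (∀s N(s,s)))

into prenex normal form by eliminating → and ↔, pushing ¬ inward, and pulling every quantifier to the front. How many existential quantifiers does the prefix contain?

2

Move each ¬ inward, flipping quantifiers it crosses:
  (∃t ∃s (N(t,s) ∧ N(s,s))) ∧ ((∀s ∀y (C(y) ∨ N(s,s))) ∨ (∀s N(s,s)))
Standardize variables apart so no two quantifiers bind the same name: s↦p, s↦u.
  (∃t ∃s (N(t,s) ∧ N(s,s))) ∧ ((∀p ∀y (C(y) ∨ N(p,p))) ∨ (∀u N(u,u)))
Finally move all quantifiers to the prefix:
  ∃t ∃s ∀p ∀y ∀u (N(t,s) ∧ N(s,s) ∧ (C(y) ∨ N(p,p) ∨ N(u,u)))
The prefix is ∃t ∃s ∀p ∀y ∀u: 3 universal, 2 existential.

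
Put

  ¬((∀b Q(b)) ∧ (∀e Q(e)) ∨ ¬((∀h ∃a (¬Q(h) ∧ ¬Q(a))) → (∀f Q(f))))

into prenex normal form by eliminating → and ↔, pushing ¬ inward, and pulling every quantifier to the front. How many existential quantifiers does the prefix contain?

Eliminate → and ↔ using ¬ and ∨.
  ¬((∀b Q(b)) ∧ (∀e Q(e)) ∨ ¬(¬(∀h ∃a (¬Q(h) ∧ ¬Q(a))) ∨ (∀f Q(f))))
Push ¬ through the quantifiers and connectives to reach negation normal form:
  ((∃b ¬Q(b)) ∨ (∃e ¬Q(e))) ∧ ((∃h ∀a (Q(h) ∨ Q(a))) ∨ (∀f Q(f)))
Extract every quantifier outward, since the variables are now distinct and don't occur free across branches:
  ∃b ∃e ∃h ∀a ∀f ((¬Q(b) ∨ ¬Q(e)) ∧ (Q(h) ∨ Q(a) ∨ Q(f)))
The prefix is ∃b ∃e ∃h ∀a ∀f: 2 universal, 3 existential.

3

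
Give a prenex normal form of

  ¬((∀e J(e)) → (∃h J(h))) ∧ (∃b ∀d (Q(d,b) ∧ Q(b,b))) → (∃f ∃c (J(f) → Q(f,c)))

∃e ∃h ∀b ∃d ∃f ∃c (¬J(e) ∨ J(h) ∨ ¬Q(d,b) ∨ ¬Q(b,b) ∨ ¬J(f) ∨ Q(f,c))

Rewrite implications/biconditionals: A → B as ¬A ∨ B.
  ¬(¬(¬(∀e J(e)) ∨ (∃h J(h))) ∧ (∃b ∀d (Q(d,b) ∧ Q(b,b)))) ∨ (∃f ∃c (¬J(f) ∨ Q(f,c)))
Move each ¬ inward, flipping quantifiers it crosses:
  (∃e ¬J(e)) ∨ (∃h J(h)) ∨ (∀b ∃d (¬Q(d,b) ∨ ¬Q(b,b))) ∨ (∃f ∃c (¬J(f) ∨ Q(f,c)))
All bound variables are already distinct, so no renaming is needed.
Finally move all quantifiers to the prefix:
  ∃e ∃h ∀b ∃d ∃f ∃c (¬J(e) ∨ J(h) ∨ ¬Q(d,b) ∨ ¬Q(b,b) ∨ ¬J(f) ∨ Q(f,c))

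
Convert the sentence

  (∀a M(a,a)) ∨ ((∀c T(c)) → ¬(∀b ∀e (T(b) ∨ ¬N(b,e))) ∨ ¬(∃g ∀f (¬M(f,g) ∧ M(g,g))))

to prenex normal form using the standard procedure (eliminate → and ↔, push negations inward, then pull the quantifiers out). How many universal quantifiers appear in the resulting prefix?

2

First replace A → B with ¬A ∨ B.
  (∀a M(a,a)) ∨ ¬(∀c T(c)) ∨ ¬(∀b ∀e (T(b) ∨ ¬N(b,e))) ∨ ¬(∃g ∀f (¬M(f,g) ∧ M(g,g)))
Drive negations inward (¬∀x A ≡ ∃x ¬A, ¬∃x A ≡ ∀x ¬A, De Morgan for ∧/∨):
  (∀a M(a,a)) ∨ (∃c ¬T(c)) ∨ (∃b ∃e (¬T(b) ∧ N(b,e))) ∨ (∀g ∃f (M(f,g) ∨ ¬M(g,g)))
All bound variables are already distinct, so no renaming is needed.
Finally move all quantifiers to the prefix:
  ∀a ∃c ∃b ∃e ∀g ∃f (M(a,a) ∨ ¬T(c) ∨ ¬T(b) ∧ N(b,e) ∨ M(f,g) ∨ ¬M(g,g))
The prefix is ∀a ∃c ∃b ∃e ∀g ∃f: 2 universal, 4 existential.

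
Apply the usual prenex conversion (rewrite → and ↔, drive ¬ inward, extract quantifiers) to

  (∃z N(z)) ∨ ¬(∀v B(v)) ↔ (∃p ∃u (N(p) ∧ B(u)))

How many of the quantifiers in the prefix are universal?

Rewrite implications/biconditionals: A → B as ¬A ∨ B; A ↔ B as (¬A ∨ B) ∧ (¬B ∨ A).
  (¬((∃z N(z)) ∨ ¬(∀v B(v))) ∨ (∃p ∃u (N(p) ∧ B(u)))) ∧ (¬(∃p ∃u (N(p) ∧ B(u))) ∨ (∃z N(z)) ∨ ¬(∀v B(v)))
Move each ¬ inward, flipping quantifiers it crosses:
  ((∀z ¬N(z)) ∧ (∀v B(v)) ∨ (∃p ∃u (N(p) ∧ B(u)))) ∧ ((∀p ∀u (¬N(p) ∨ ¬B(u))) ∨ (∃z N(z)) ∨ (∃v ¬B(v)))
Rename bound variables to avoid capture: p↦z1, u↦a, z↦w, v↦s.
  ((∀z ¬N(z)) ∧ (∀v B(v)) ∨ (∃p ∃u (N(p) ∧ B(u)))) ∧ ((∀z1 ∀a (¬N(z1) ∨ ¬B(a))) ∨ (∃w N(w)) ∨ (∃s ¬B(s)))
Pull the quantifiers to the front (each side's bound variable is not free in the other side):
  ∀z ∀v ∃p ∃u ∀z1 ∀a ∃w ∃s ((¬N(z) ∧ B(v) ∨ N(p) ∧ B(u)) ∧ (¬N(z1) ∨ ¬B(a) ∨ N(w) ∨ ¬B(s)))
The prefix is ∀z ∀v ∃p ∃u ∀z1 ∀a ∃w ∃s: 4 universal, 4 existential.

4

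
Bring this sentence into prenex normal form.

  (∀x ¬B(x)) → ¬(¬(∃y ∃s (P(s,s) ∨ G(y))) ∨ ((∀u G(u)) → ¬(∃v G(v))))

∃x ∃y ∃s ∀u ∃v (B(x) ∨ (P(s,s) ∨ G(y)) ∧ G(u) ∧ G(v))

Rewrite implications/biconditionals: A → B as ¬A ∨ B.
  ¬(∀x ¬B(x)) ∨ ¬(¬(∃y ∃s (P(s,s) ∨ G(y))) ∨ ¬(∀u G(u)) ∨ ¬(∃v G(v)))
Push ¬ through the quantifiers and connectives to reach negation normal form:
  (∃x B(x)) ∨ (∃y ∃s (P(s,s) ∨ G(y))) ∧ (∀u G(u)) ∧ (∃v G(v))
Extract every quantifier outward, since the variables are now distinct and don't occur free across branches:
  ∃x ∃y ∃s ∀u ∃v (B(x) ∨ (P(s,s) ∨ G(y)) ∧ G(u) ∧ G(v))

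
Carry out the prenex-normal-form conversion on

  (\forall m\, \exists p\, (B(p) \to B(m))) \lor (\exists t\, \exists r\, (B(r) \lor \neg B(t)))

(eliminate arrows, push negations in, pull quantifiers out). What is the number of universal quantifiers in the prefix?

1

First replace A → B with ¬A ∨ B.
  (\forall m\, \exists p\, (\neg B(p) \lor B(m))) \lor (\exists t\, \exists r\, (B(r) \lor \neg B(t)))
All bound variables are already distinct, so no renaming is needed.
Extract every quantifier outward, since the variables are now distinct and don't occur free across branches:
  \forall m\, \exists p\, \exists t\, \exists r\, (\neg B(p) \lor B(m) \lor B(r) \lor \neg B(t))
The prefix is \forall m \exists p \exists t \exists r: 1 universal, 3 existential.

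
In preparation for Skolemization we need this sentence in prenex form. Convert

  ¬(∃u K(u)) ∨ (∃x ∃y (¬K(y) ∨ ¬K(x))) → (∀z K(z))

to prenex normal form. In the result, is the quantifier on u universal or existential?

First replace A → B with ¬A ∨ B.
  ¬(¬(∃u K(u)) ∨ (∃x ∃y (¬K(y) ∨ ¬K(x)))) ∨ (∀z K(z))
Move each ¬ inward, flipping quantifiers it crosses:
  (∃u K(u)) ∧ (∀x ∀y (K(y) ∧ K(x))) ∨ (∀z K(z))
Extract every quantifier outward, since the variables are now distinct and don't occur free across branches:
  ∃u ∀x ∀y ∀z (K(u) ∧ K(y) ∧ K(x) ∨ K(z))
The quantifier ∃u sits under an even number of negations (counting the antecedent side of each →), so it remains existential.

existential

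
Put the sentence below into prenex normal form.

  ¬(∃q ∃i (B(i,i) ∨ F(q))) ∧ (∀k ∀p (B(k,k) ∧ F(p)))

∀q ∀i ∀k ∀p (¬B(i,i) ∧ ¬F(q) ∧ B(k,k) ∧ F(p))

Drive negations inward (¬∀x A ≡ ∃x ¬A, ¬∃x A ≡ ∀x ¬A, De Morgan for ∧/∨):
  (∀q ∀i (¬B(i,i) ∧ ¬F(q))) ∧ (∀k ∀p (B(k,k) ∧ F(p)))
Pull the quantifiers to the front (each side's bound variable is not free in the other side):
  ∀q ∀i ∀k ∀p (¬B(i,i) ∧ ¬F(q) ∧ B(k,k) ∧ F(p))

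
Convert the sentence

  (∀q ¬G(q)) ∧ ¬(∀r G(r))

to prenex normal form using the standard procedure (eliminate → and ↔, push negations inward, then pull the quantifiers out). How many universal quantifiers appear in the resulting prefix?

1

Push ¬ through the quantifiers and connectives to reach negation normal form:
  (∀q ¬G(q)) ∧ (∃r ¬G(r))
All bound variables are already distinct, so no renaming is needed.
Pull the quantifiers to the front (each side's bound variable is not free in the other side):
  ∀q ∃r (¬G(q) ∧ ¬G(r))
The prefix is ∀q ∃r: 1 universal, 1 existential.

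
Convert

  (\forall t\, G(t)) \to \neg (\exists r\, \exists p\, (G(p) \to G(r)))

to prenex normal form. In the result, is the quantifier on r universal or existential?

Eliminate → and ↔ using ¬ and ∨.
  \neg (\forall t\, G(t)) \lor \neg (\exists r\, \exists p\, (\neg G(p) \lor G(r)))
Move each ¬ inward, flipping quantifiers it crosses:
  (\exists t\, \neg G(t)) \lor (\forall r\, \forall p\, (G(p) \land \neg G(r)))
All bound variables are already distinct, so no renaming is needed.
Finally move all quantifiers to the prefix:
  \exists t\, \forall r\, \forall p\, (\neg G(t) \lor G(p) \land \neg G(r))
The quantifier \exists r sits under an odd number of negations (counting the antecedent side of each →), so it flips to \forall r.

universal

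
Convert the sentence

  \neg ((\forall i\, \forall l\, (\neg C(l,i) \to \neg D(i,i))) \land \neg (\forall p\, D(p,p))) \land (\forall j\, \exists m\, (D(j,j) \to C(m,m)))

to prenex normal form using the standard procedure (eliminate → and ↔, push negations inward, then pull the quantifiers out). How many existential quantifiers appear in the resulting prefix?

3

Rewrite implications/biconditionals: A → B as ¬A ∨ B.
  \neg ((\forall i\, \forall l\, (\neg \neg C(l,i) \lor \neg D(i,i))) \land \neg (\forall p\, D(p,p))) \land (\forall j\, \exists m\, (\neg D(j,j) \lor C(m,m)))
Move each ¬ inward, flipping quantifiers it crosses:
  ((\exists i\, \exists l\, (\neg C(l,i) \land D(i,i))) \lor (\forall p\, D(p,p))) \land (\forall j\, \exists m\, (\neg D(j,j) \lor C(m,m)))
All bound variables are already distinct, so no renaming is needed.
Pull the quantifiers to the front (each side's bound variable is not free in the other side):
  \exists i\, \exists l\, \forall p\, \forall j\, \exists m\, ((\neg C(l,i) \land D(i,i) \lor D(p,p)) \land (\neg D(j,j) \lor C(m,m)))
The prefix is \exists i \exists l \forall p \forall j \exists m: 2 universal, 3 existential.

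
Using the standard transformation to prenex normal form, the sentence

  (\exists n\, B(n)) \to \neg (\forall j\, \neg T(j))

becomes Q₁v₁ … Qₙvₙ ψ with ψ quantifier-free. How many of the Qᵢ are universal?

Eliminate → and ↔ using ¬ and ∨.
  \neg (\exists n\, B(n)) \lor \neg (\forall j\, \neg T(j))
Drive negations inward (¬∀x A ≡ ∃x ¬A, ¬∃x A ≡ ∀x ¬A, De Morgan for ∧/∨):
  (\forall n\, \neg B(n)) \lor (\exists j\, T(j))
All bound variables are already distinct, so no renaming is needed.
Extract every quantifier outward, since the variables are now distinct and don't occur free across branches:
  \forall n\, \exists j\, (\neg B(n) \lor T(j))
The prefix is \forall n \exists j: 1 universal, 1 existential.

1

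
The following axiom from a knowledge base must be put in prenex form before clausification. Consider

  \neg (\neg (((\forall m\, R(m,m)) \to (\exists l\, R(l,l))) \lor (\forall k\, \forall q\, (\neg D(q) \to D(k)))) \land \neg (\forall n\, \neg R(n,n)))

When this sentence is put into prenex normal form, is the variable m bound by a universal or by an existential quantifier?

existential

Eliminate → and ↔ using ¬ and ∨.
  \neg (\neg (\neg (\forall m\, R(m,m)) \lor (\exists l\, R(l,l)) \lor (\forall k\, \forall q\, (\neg \neg D(q) \lor D(k)))) \land \neg (\forall n\, \neg R(n,n)))
Move each ¬ inward, flipping quantifiers it crosses:
  (\exists m\, \neg R(m,m)) \lor (\exists l\, R(l,l)) \lor (\forall k\, \forall q\, (D(q) \lor D(k))) \lor (\forall n\, \neg R(n,n))
All bound variables are already distinct, so no renaming is needed.
Extract every quantifier outward, since the variables are now distinct and don't occur free across branches:
  \exists m\, \exists l\, \forall k\, \forall q\, \forall n\, (\neg R(m,m) \lor R(l,l) \lor D(q) \lor D(k) \lor \neg R(n,n))
The quantifier \forall m sits under an odd number of negations (counting the antecedent side of each →), so it flips to \exists m.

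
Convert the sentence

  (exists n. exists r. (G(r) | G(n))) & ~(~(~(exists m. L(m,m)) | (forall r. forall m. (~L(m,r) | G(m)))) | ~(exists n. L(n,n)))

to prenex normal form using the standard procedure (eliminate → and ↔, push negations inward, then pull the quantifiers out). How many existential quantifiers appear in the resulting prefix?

3

Move each ¬ inward, flipping quantifiers it crosses:
  (exists n. exists r. (G(r) | G(n))) & ((forall m. ~L(m,m)) | (forall r. forall m. (~L(m,r) | G(m)))) & (exists n. L(n,n))
Standardize variables apart so no two quantifiers bind the same name: r↦u1, m↦w1, n↦s.
  (exists n. exists r. (G(r) | G(n))) & ((forall m. ~L(m,m)) | (forall u1. forall w1. (~L(w1,u1) | G(w1)))) & (exists s. L(s,s))
Extract every quantifier outward, since the variables are now distinct and don't occur free across branches:
  exists n. exists r. forall m. forall u1. forall w1. exists s. ((G(r) | G(n)) & (~L(m,m) | ~L(w1,u1) | G(w1)) & L(s,s))
The prefix is exists n exists r forall m forall u1 forall w1 exists s: 3 universal, 3 existential.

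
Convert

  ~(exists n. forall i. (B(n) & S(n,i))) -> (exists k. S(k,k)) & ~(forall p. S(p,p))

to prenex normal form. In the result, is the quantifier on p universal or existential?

existential

Rewrite implications/biconditionals: A → B as ¬A ∨ B.
  ~~(exists n. forall i. (B(n) & S(n,i))) | (exists k. S(k,k)) & ~(forall p. S(p,p))
Drive negations inward (¬∀x A ≡ ∃x ¬A, ¬∃x A ≡ ∀x ¬A, De Morgan for ∧/∨):
  (exists n. forall i. (B(n) & S(n,i))) | (exists k. S(k,k)) & (exists p. ~S(p,p))
All bound variables are already distinct, so no renaming is needed.
Finally move all quantifiers to the prefix:
  exists n. forall i. exists k. exists p. (B(n) & S(n,i) | S(k,k) & ~S(p,p))
The quantifier forall p sits under an odd number of negations (counting the antecedent side of each →), so it flips to exists p.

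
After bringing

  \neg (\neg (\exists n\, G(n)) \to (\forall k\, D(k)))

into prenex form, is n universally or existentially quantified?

universal

Rewrite implications/biconditionals: A → B as ¬A ∨ B.
  \neg (\neg \neg (\exists n\, G(n)) \lor (\forall k\, D(k)))
Push ¬ through the quantifiers and connectives to reach negation normal form:
  (\forall n\, \neg G(n)) \land (\exists k\, \neg D(k))
Extract every quantifier outward, since the variables are now distinct and don't occur free across branches:
  \forall n\, \exists k\, (\neg G(n) \land \neg D(k))
The quantifier \exists n sits under an odd number of negations (counting the antecedent side of each →), so it flips to \forall n.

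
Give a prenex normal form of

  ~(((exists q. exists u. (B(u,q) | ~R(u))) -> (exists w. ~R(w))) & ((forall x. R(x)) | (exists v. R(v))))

exists q. exists u. forall w. exists x. forall v. ((B(u,q) | ~R(u)) & R(w) | ~R(x) & ~R(v))

Rewrite implications/biconditionals: A → B as ¬A ∨ B.
  ~((~(exists q. exists u. (B(u,q) | ~R(u))) | (exists w. ~R(w))) & ((forall x. R(x)) | (exists v. R(v))))
Move each ¬ inward, flipping quantifiers it crosses:
  (exists q. exists u. (B(u,q) | ~R(u))) & (forall w. R(w)) | (exists x. ~R(x)) & (forall v. ~R(v))
Extract every quantifier outward, since the variables are now distinct and don't occur free across branches:
  exists q. exists u. forall w. exists x. forall v. ((B(u,q) | ~R(u)) & R(w) | ~R(x) & ~R(v))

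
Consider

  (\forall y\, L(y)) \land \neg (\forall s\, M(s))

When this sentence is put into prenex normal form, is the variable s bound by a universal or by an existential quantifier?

Drive negations inward (¬∀x A ≡ ∃x ¬A, ¬∃x A ≡ ∀x ¬A, De Morgan for ∧/∨):
  (\forall y\, L(y)) \land (\exists s\, \neg M(s))
All bound variables are already distinct, so no renaming is needed.
Pull the quantifiers to the front (each side's bound variable is not free in the other side):
  \forall y\, \exists s\, (L(y) \land \neg M(s))
The quantifier \forall s sits under an odd number of negations, so it flips to \exists s.

existential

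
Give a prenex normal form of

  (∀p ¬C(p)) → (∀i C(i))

∃p ∀i (C(p) ∨ C(i))

Eliminate → and ↔ using ¬ and ∨.
  ¬(∀p ¬C(p)) ∨ (∀i C(i))
Drive negations inward (¬∀x A ≡ ∃x ¬A, ¬∃x A ≡ ∀x ¬A, De Morgan for ∧/∨):
  (∃p C(p)) ∨ (∀i C(i))
All bound variables are already distinct, so no renaming is needed.
Extract every quantifier outward, since the variables are now distinct and don't occur free across branches:
  ∃p ∀i (C(p) ∨ C(i))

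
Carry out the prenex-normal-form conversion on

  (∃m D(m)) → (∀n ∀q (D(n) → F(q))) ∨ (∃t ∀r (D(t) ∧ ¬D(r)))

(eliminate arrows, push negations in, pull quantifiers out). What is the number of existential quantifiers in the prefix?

Eliminate → and ↔ using ¬ and ∨.
  ¬(∃m D(m)) ∨ (∀n ∀q (¬D(n) ∨ F(q))) ∨ (∃t ∀r (D(t) ∧ ¬D(r)))
Drive negations inward (¬∀x A ≡ ∃x ¬A, ¬∃x A ≡ ∀x ¬A, De Morgan for ∧/∨):
  (∀m ¬D(m)) ∨ (∀n ∀q (¬D(n) ∨ F(q))) ∨ (∃t ∀r (D(t) ∧ ¬D(r)))
All bound variables are already distinct, so no renaming is needed.
Extract every quantifier outward, since the variables are now distinct and don't occur free across branches:
  ∀m ∀n ∀q ∃t ∀r (¬D(m) ∨ ¬D(n) ∨ F(q) ∨ D(t) ∧ ¬D(r))
The prefix is ∀m ∀n ∀q ∃t ∀r: 4 universal, 1 existential.

1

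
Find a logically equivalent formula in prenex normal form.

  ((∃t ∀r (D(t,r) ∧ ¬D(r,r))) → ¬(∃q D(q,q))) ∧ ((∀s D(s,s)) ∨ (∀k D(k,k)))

Rewrite implications/biconditionals: A → B as ¬A ∨ B.
  (¬(∃t ∀r (D(t,r) ∧ ¬D(r,r))) ∨ ¬(∃q D(q,q))) ∧ ((∀s D(s,s)) ∨ (∀k D(k,k)))
Move each ¬ inward, flipping quantifiers it crosses:
  ((∀t ∃r (¬D(t,r) ∨ D(r,r))) ∨ (∀q ¬D(q,q))) ∧ ((∀s D(s,s)) ∨ (∀k D(k,k)))
All bound variables are already distinct, so no renaming is needed.
Extract every quantifier outward, since the variables are now distinct and don't occur free across branches:
  ∀t ∃r ∀q ∀s ∀k ((¬D(t,r) ∨ D(r,r) ∨ ¬D(q,q)) ∧ (D(s,s) ∨ D(k,k)))

∀t ∃r ∀q ∀s ∀k ((¬D(t,r) ∨ D(r,r) ∨ ¬D(q,q)) ∧ (D(s,s) ∨ D(k,k)))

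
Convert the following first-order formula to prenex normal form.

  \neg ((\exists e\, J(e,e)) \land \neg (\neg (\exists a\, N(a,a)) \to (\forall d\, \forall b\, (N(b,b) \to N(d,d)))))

Eliminate → and ↔ using ¬ and ∨.
  \neg ((\exists e\, J(e,e)) \land \neg (\neg \neg (\exists a\, N(a,a)) \lor (\forall d\, \forall b\, (\neg N(b,b) \lor N(d,d)))))
Move each ¬ inward, flipping quantifiers it crosses:
  (\forall e\, \neg J(e,e)) \lor (\exists a\, N(a,a)) \lor (\forall d\, \forall b\, (\neg N(b,b) \lor N(d,d)))
All bound variables are already distinct, so no renaming is needed.
Finally move all quantifiers to the prefix:
  \forall e\, \exists a\, \forall d\, \forall b\, (\neg J(e,e) \lor N(a,a) \lor \neg N(b,b) \lor N(d,d))

\forall e\, \exists a\, \forall d\, \forall b\, (\neg J(e,e) \lor N(a,a) \lor \neg N(b,b) \lor N(d,d))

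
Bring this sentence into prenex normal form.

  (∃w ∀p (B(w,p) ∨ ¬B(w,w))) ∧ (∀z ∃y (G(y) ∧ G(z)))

∃w ∀p ∀z ∃y ((B(w,p) ∨ ¬B(w,w)) ∧ G(y) ∧ G(z))

All bound variables are already distinct, so no renaming is needed.
Finally move all quantifiers to the prefix:
  ∃w ∀p ∀z ∃y ((B(w,p) ∨ ¬B(w,w)) ∧ G(y) ∧ G(z))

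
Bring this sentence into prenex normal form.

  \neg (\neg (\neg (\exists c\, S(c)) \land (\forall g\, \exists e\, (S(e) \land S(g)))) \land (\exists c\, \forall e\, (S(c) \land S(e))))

Drive negations inward (¬∀x A ≡ ∃x ¬A, ¬∃x A ≡ ∀x ¬A, De Morgan for ∧/∨):
  (\forall c\, \neg S(c)) \land (\forall g\, \exists e\, (S(e) \land S(g))) \lor (\forall c\, \exists e\, (\neg S(c) \lor \neg S(e)))
Rename bound variables to avoid capture: c↦z1, e↦x1.
  (\forall c\, \neg S(c)) \land (\forall g\, \exists e\, (S(e) \land S(g))) \lor (\forall z1\, \exists x1\, (\neg S(z1) \lor \neg S(x1)))
Pull the quantifiers to the front (each side's bound variable is not free in the other side):
  \forall c\, \forall g\, \exists e\, \forall z1\, \exists x1\, (\neg S(c) \land S(e) \land S(g) \lor \neg S(z1) \lor \neg S(x1))

\forall c\, \forall g\, \exists e\, \forall z1\, \exists x1\, (\neg S(c) \land S(e) \land S(g) \lor \neg S(z1) \lor \neg S(x1))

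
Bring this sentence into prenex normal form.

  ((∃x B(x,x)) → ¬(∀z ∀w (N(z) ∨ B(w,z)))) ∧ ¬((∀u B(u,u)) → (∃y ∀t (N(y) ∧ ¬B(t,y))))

∀x ∃z ∃w ∀u ∀y ∃t ((¬B(x,x) ∨ ¬N(z) ∧ ¬B(w,z)) ∧ B(u,u) ∧ (¬N(y) ∨ B(t,y)))

Eliminate → and ↔ using ¬ and ∨.
  (¬(∃x B(x,x)) ∨ ¬(∀z ∀w (N(z) ∨ B(w,z)))) ∧ ¬(¬(∀u B(u,u)) ∨ (∃y ∀t (N(y) ∧ ¬B(t,y))))
Push ¬ through the quantifiers and connectives to reach negation normal form:
  ((∀x ¬B(x,x)) ∨ (∃z ∃w (¬N(z) ∧ ¬B(w,z)))) ∧ (∀u B(u,u)) ∧ (∀y ∃t (¬N(y) ∨ B(t,y)))
Extract every quantifier outward, since the variables are now distinct and don't occur free across branches:
  ∀x ∃z ∃w ∀u ∀y ∃t ((¬B(x,x) ∨ ¬N(z) ∧ ¬B(w,z)) ∧ B(u,u) ∧ (¬N(y) ∨ B(t,y)))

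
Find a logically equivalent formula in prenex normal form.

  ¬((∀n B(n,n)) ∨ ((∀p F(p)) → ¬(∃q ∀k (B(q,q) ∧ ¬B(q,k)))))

∃n ∀p ∃q ∀k (¬B(n,n) ∧ F(p) ∧ B(q,q) ∧ ¬B(q,k))

Eliminate → and ↔ using ¬ and ∨.
  ¬((∀n B(n,n)) ∨ ¬(∀p F(p)) ∨ ¬(∃q ∀k (B(q,q) ∧ ¬B(q,k))))
Push ¬ through the quantifiers and connectives to reach negation normal form:
  (∃n ¬B(n,n)) ∧ (∀p F(p)) ∧ (∃q ∀k (B(q,q) ∧ ¬B(q,k)))
Pull the quantifiers to the front (each side's bound variable is not free in the other side):
  ∃n ∀p ∃q ∀k (¬B(n,n) ∧ F(p) ∧ B(q,q) ∧ ¬B(q,k))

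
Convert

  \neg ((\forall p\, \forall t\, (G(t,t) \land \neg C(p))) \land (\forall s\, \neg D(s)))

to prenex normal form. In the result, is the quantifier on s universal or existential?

Move each ¬ inward, flipping quantifiers it crosses:
  (\exists p\, \exists t\, (\neg G(t,t) \lor C(p))) \lor (\exists s\, D(s))
Extract every quantifier outward, since the variables are now distinct and don't occur free across branches:
  \exists p\, \exists t\, \exists s\, (\neg G(t,t) \lor C(p) \lor D(s))
The quantifier \forall s sits under an odd number of negations, so it flips to \exists s.

existential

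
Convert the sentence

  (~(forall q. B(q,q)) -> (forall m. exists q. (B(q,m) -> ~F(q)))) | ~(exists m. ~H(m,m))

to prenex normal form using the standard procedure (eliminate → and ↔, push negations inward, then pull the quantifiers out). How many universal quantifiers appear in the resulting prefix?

3

Eliminate → and ↔ using ¬ and ∨.
  ~~(forall q. B(q,q)) | (forall m. exists q. (~B(q,m) | ~F(q))) | ~(exists m. ~H(m,m))
Drive negations inward (¬∀x A ≡ ∃x ¬A, ¬∃x A ≡ ∀x ¬A, De Morgan for ∧/∨):
  (forall q. B(q,q)) | (forall m. exists q. (~B(q,m) | ~F(q))) | (forall m. H(m,m))
Standardize variables apart so no two quantifiers bind the same name: q↦y1, m↦s.
  (forall q. B(q,q)) | (forall m. exists y1. (~B(y1,m) | ~F(y1))) | (forall s. H(s,s))
Finally move all quantifiers to the prefix:
  forall q. forall m. exists y1. forall s. (B(q,q) | ~B(y1,m) | ~F(y1) | H(s,s))
The prefix is forall q forall m exists y1 forall s: 3 universal, 1 existential.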